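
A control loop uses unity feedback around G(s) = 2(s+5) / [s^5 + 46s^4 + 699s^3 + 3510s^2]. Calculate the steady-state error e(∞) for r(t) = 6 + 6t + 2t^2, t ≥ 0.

Factoring s^2 from the denominator leaves a polynomial with constant term 3510, so the system is type 2. By superposition:
  • 6: tracked with zero error.
  • 6t: tracked with zero error.
  • 2t^2: e_ss = 4/K_a with K_a=1/351 → 1404.
Total e_ss = 1404.

1404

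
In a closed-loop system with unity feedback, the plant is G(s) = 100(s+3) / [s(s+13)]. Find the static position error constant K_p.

infinity

K_p = lim_{s→0} G(s); with 1 pole at the origin the limit diverges, so K_p = ∞.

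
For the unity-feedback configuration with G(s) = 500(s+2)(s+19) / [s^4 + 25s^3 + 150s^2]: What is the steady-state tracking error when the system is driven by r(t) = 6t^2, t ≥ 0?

9/95

Lowest-order denominator term is 150s^2, so the open loop has 2 poles at the origin → type 2 system.
K_a = lim_{s→0} s^2·G(s) = 500·2·19 / 150 = 380/3.
r(t) = 6t^2 gives R(s) = 12/s^3.
e_ss = 12/K_a = 12/(380/3) = 9/95.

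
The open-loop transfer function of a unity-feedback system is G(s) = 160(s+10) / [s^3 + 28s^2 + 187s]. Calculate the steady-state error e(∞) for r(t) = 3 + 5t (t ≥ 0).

187/320

Factoring s from the denominator leaves a polynomial with constant term 187, so the system is type 1. Taking each input component in turn:
  • 3: tracked with zero error.
  • 5t: e_ss = 5/K_v with K_v=1600/187 → 187/320.
Total e_ss = 187/320.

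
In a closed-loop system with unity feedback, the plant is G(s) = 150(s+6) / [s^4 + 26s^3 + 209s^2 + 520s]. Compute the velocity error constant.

The denominator has no term below 520s — 1 pole at s=0, type 1.
K_v = lim_{s→0} s·G(s) = 150·6 / 520 = 45/26.

45/26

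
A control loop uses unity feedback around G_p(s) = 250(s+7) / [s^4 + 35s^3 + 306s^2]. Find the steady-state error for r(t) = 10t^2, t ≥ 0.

The denominator has no term below 306s^2 — 2 poles at s=0, type 2.
K_a = lim_{s→0} s^2·G_p(s) = 250·7 / 306 = 875/153.
r(t) = 10t^2 gives R(s) = 20/s^3.
e_ss = 20/K_a = 20/(875/153) = 612/175.

612/175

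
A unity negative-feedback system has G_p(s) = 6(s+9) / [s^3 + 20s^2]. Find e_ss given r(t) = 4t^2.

80/27

Factoring s^2 from the denominator leaves a polynomial with constant term 20, so the system is type 2.
K_a = lim_{s→0} s^2·G_p(s) = 6·9 / 20 = 2.7.
r(t) = 4t^2 gives R(s) = 8/s^3.
e_ss = 8/K_a = 8/2.7 = 80/27.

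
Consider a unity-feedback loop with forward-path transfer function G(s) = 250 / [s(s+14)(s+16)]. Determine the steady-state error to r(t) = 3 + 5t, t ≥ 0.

4.48

G(s) has one factor of s in the denominator, so the system is type 1. Taking each input component in turn:
  • 3: tracked with zero error.
  • 5t: e_ss = 5/K_v with K_v=125/112 → 4.48.
Total e_ss = 4.48.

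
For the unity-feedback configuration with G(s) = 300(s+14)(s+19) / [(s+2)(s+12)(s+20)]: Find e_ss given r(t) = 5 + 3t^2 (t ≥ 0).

infinity

The open loop has no poles at the origin → type 0 system. By superposition:
  • 5: e_ss = 5/(1+K_p) with K_p=166.25 → 20/669.
  • 3t^2: a type-0 system cannot track it, e_ss → ∞.
The unbounded component dominates.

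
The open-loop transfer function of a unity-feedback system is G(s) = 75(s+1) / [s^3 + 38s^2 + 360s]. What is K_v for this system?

Lowest-order denominator term is 360s, so the open loop has 1 pole at the origin → type 1 system.
K_v = lim_{s→0} s·G(s) = 75·1 / 360 = 5/24.

5/24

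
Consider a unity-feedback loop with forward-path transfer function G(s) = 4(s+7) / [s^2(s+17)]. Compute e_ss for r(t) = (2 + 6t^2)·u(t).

Two free integrators in G(s): this is a type 2 system. Treating each term separately:
  • 2: tracked with zero error.
  • 6t^2: e_ss = 12/K_a with K_a=28/17 → 51/7.
Total e_ss = 51/7.

51/7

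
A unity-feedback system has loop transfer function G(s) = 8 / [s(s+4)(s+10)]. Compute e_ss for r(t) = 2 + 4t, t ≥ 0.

20

One free integrator in G(s): this is a type 1 system. Taking each input component in turn:
  • 2: tracked with zero error.
  • 4t: e_ss = 4/K_v with K_v=0.2 → 20.
Total e_ss = 20.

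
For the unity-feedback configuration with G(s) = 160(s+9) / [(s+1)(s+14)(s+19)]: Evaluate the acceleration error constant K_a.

G(s) has no factors of s in the denominator, so the system is type 0.
K_a = lim_{s→0} s^2·G(s) = 0 (the extra factor of s kills the finite limit).

0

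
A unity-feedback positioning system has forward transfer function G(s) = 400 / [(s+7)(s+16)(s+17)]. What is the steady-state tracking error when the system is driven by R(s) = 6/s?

System type = 0 (no poles at s=0).
K_p = lim_{s→0} G(s) = 400 / (7·16·17) = 25/119.
e_ss = 6/(1 + K_p) = 6/(144/119) = 119/24.

119/24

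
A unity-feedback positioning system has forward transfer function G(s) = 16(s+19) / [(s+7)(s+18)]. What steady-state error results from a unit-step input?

System type = 0 (no poles at s=0).
K_p = lim_{s→0} G(s) = 16·19 / (7·18) = 152/63.
e_ss = 1/(1 + K_p) = 1/(215/63) = 63/215.

63/215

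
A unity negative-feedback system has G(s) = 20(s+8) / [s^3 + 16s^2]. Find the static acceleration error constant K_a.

10

Factoring s^2 from the denominator leaves a polynomial with constant term 16, so the system is type 2.
K_a = lim_{s→0} s^2·G(s) = 20·8 / 16 = 10.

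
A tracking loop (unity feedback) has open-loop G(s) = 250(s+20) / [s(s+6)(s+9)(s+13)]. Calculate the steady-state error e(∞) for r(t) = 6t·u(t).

One free integrator in G(s): this is a type 1 system.
K_v = lim_{s→0} s·G(s) = 250·20 / (6·9·13) = 2500/351.
e_ss = 6/K_v = 6/(2500/351) = 0.8424.

0.8424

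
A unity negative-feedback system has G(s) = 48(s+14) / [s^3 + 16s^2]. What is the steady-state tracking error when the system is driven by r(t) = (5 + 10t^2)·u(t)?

Lowest-order denominator term is 16s^2, so the open loop has 2 poles at the origin → type 2 system. Taking each input component in turn:
  • 5: tracked with zero error.
  • 10t^2: e_ss = 20/K_a with K_a=42 → 10/21.
Total e_ss = 10/21.

10/21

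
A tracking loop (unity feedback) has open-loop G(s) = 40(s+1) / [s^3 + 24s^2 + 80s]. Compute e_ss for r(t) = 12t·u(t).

24

Factoring s from the denominator leaves a polynomial with constant term 80, so the system is type 1.
K_v = lim_{s→0} s·G(s) = 40·1 / 80 = 0.5.
e_ss = 12/K_v = 12/0.5 = 24.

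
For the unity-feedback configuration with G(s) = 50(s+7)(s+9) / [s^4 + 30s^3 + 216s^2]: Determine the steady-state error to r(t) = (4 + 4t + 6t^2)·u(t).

The denominator has no term below 216s^2 — 2 poles at s=0, type 2. Taking each input component in turn:
  • 4: tracked with zero error.
  • 4t: tracked with zero error.
  • 6t^2: e_ss = 12/K_a with K_a=175/12 → 144/175.
Total e_ss = 144/175.

144/175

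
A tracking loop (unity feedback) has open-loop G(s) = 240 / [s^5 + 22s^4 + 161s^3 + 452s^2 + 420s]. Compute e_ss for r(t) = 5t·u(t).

8.75

Factoring s from the denominator leaves a polynomial with constant term 420, so the system is type 1.
K_v = lim_{s→0} s·G(s) = 240 / 420 = 4/7.
e_ss = 5/K_v = 5/(4/7) = 8.75.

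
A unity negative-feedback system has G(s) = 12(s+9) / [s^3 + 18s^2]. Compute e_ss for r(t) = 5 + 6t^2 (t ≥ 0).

Factoring s^2 from the denominator leaves a polynomial with constant term 18, so the system is type 2. By superposition:
  • 5: tracked with zero error.
  • 6t^2: e_ss = 12/K_a with K_a=6 → 2.
Total e_ss = 2.

2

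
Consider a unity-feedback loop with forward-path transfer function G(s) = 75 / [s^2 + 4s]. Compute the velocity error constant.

Factoring s from the denominator leaves a polynomial with constant term 4, so the system is type 1.
K_v = lim_{s→0} s·G(s) = 75 / 4 = 18.75.

18.75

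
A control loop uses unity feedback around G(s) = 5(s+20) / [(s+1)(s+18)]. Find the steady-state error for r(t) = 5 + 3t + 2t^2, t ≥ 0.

infinity

System type = 0 (no poles at s=0). Taking each input component in turn:
  • 5: e_ss = 5/(1+K_p) with K_p=50/9 → 45/59.
  • 3t: a type-0 system cannot track it, e_ss → ∞.
  • 2t^2: a type-0 system cannot track it, e_ss → ∞.
The unbounded component dominates.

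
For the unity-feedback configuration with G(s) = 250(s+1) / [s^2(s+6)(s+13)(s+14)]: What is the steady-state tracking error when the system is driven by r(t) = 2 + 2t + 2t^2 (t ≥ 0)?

Two free integrators in G(s): this is a type 2 system. By superposition:
  • 2: tracked with zero error.
  • 2t: tracked with zero error.
  • 2t^2: e_ss = 4/K_a with K_a=125/546 → 17.472.
Total e_ss = 17.472.

17.472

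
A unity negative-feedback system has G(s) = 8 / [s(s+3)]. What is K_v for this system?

G(s) has one factor of s in the denominator, so the system is type 1.
K_v = lim_{s→0} s·G(s) = 8 / (3) = 8/3.

8/3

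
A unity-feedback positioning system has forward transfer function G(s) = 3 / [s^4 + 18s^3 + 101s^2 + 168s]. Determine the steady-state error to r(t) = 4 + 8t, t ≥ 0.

Factoring s from the denominator leaves a polynomial with constant term 168, so the system is type 1. Taking each input component in turn:
  • 4: tracked with zero error.
  • 8t: e_ss = 8/K_v with K_v=1/56 → 448.
Total e_ss = 448.

448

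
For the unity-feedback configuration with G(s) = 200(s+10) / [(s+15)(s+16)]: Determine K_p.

25/3

G(s) has no factors of s in the denominator, so the system is type 0.
K_p = lim_{s→0} G(s) = 200·10 / (15·16) = 25/3.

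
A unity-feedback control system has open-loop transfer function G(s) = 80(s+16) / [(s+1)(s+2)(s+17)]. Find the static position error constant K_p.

The open loop has no poles at the origin → type 0 system.
K_p = lim_{s→0} G(s) = 80·16 / (1·2·17) = 640/17.

640/17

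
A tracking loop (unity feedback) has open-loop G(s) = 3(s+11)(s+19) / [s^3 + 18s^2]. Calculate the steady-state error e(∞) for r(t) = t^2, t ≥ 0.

Lowest-order denominator term is 18s^2, so the open loop has 2 poles at the origin → type 2 system.
K_a = lim_{s→0} s^2·G(s) = 3·11·19 / 18 = 209/6.
r(t) = t^2 gives R(s) = 2/s^3.
e_ss = 2/K_a = 2/(209/6) = 12/209.

12/209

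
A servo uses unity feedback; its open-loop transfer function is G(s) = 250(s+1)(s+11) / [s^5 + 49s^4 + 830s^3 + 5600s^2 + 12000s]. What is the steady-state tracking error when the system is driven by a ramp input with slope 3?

144/11

Lowest-order denominator term is 12000s, so the open loop has 1 pole at the origin → type 1 system.
K_v = lim_{s→0} s·G(s) = 250·1·11 / 12000 = 11/48.
e_ss = 3/K_v = 3/(11/48) = 144/11.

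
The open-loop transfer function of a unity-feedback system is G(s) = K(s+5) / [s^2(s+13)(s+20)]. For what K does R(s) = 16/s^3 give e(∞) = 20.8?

The open loop has two poles at the origin → type 2 system.
K_a = lim_{s→0} s^2·G(s) = K·5 / (13·20) = (1/52)·K.
e_ss = 16/K_a = 20.8 ⇒ K_a = 10/13 ⇒ K = (10/13)/(1/52) = 40.

40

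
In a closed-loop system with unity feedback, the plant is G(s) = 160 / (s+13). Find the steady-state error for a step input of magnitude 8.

G(s) has no factors of s in the denominator, so the system is type 0.
K_p = lim_{s→0} G(s) = 160 / (13) = 160/13.
e_ss = 8/(1 + K_p) = 8/(173/13) = 104/173.

104/173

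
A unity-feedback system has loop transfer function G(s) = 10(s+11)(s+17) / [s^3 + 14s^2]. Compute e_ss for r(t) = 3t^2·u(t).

42/935

The denominator has no term below 14s^2 — 2 poles at s=0, type 2.
K_a = lim_{s→0} s^2·G(s) = 10·11·17 / 14 = 935/7.
r(t) = 3t^2 gives R(s) = 6/s^3.
e_ss = 6/K_a = 6/(935/7) = 42/935.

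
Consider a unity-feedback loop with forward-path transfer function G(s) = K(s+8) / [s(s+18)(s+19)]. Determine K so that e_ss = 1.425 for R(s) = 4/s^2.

System type = 1 (one pole at s=0).
K_v = lim_{s→0} s·G(s) = K·8 / (18·19) = (4/171)·K.
e_ss = 4/K_v = 1.425 ⇒ K_v = 160/57 ⇒ K = (160/57)/(4/171) = 120.

120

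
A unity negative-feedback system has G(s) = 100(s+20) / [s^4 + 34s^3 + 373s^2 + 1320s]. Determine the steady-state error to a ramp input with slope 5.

3.3

Factoring s from the denominator leaves a polynomial with constant term 1320, so the system is type 1.
K_v = lim_{s→0} s·G(s) = 100·20 / 1320 = 50/33.
e_ss = 5/K_v = 5/(50/33) = 3.3.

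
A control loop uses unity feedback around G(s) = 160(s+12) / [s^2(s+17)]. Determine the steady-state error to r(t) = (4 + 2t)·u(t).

The open loop has two poles at the origin → type 2 system. Treating each term separately:
  • 4: tracked with zero error.
  • 2t: tracked with zero error.
Total e_ss = 0.

0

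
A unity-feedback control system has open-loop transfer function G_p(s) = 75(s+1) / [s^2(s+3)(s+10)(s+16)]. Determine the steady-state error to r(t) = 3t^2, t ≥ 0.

38.4

System type = 2 (two poles at s=0).
K_a = lim_{s→0} s^2·G_p(s) = 75·1 / (3·10·16) = 5/32.
r(t) = 3t^2 gives R(s) = 6/s^3.
e_ss = 6/K_a = 6/(5/32) = 38.4.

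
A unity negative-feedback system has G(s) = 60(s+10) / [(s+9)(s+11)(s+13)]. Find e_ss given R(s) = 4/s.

No free integrators in G(s): this is a type 0 system.
K_p = lim_{s→0} G(s) = 60·10 / (9·11·13) = 200/429.
e_ss = 4/(1 + K_p) = 4/(629/429) = 1716/629.

1716/629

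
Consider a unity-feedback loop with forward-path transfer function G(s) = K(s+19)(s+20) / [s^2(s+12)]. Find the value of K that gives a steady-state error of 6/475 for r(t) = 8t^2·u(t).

Two free integrators in G(s): this is a type 2 system.
K_a = lim_{s→0} s^2·G(s) = K·19·20 / (12) = (95/3)·K.
e_ss = 16/K_a = 6/475 ⇒ K_a = 3800/3 ⇒ K = (3800/3)/(95/3) = 40.

40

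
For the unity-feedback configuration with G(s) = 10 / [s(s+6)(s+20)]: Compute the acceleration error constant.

0

System type = 1 (one pole at s=0).
K_a = lim_{s→0} s^2·G(s) = 0 (the extra factor of s kills the finite limit).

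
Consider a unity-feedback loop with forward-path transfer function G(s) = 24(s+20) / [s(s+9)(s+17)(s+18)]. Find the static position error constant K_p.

K_p = lim_{s→0} G(s); with 1 pole at the origin the limit diverges, so K_p = ∞.

infinity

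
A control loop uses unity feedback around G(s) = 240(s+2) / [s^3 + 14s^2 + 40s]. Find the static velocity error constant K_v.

The denominator has no term below 40s — 1 pole at s=0, type 1.
K_v = lim_{s→0} s·G(s) = 240·2 / 40 = 12.

12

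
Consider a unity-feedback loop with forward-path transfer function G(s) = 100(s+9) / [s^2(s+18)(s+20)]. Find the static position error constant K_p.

infinity

K_p = lim_{s→0} G(s); with 2 poles at the origin the limit diverges, so K_p = ∞.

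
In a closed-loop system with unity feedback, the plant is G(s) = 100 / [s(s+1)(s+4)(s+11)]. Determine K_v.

The open loop has one pole at the origin → type 1 system.
K_v = lim_{s→0} s·G(s) = 100 / (1·4·11) = 25/11.

25/11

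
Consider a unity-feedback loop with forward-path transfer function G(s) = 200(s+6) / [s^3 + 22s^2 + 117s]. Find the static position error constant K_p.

infinity

K_p = lim_{s→0} G(s); with 1 pole at the origin the limit diverges, so K_p = ∞.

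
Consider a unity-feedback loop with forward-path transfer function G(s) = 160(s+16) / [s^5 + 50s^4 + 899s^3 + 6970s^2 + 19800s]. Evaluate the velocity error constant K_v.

64/495

The denominator has no term below 19800s — 1 pole at s=0, type 1.
K_v = lim_{s→0} s·G(s) = 160·16 / 19800 = 64/495.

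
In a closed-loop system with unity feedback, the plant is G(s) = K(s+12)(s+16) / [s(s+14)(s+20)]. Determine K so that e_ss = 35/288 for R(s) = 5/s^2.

60

G(s) has one factor of s in the denominator, so the system is type 1.
K_v = lim_{s→0} s·G(s) = K·12·16 / (14·20) = (24/35)·K.
e_ss = 5/K_v = 35/288 ⇒ K_v = 288/7 ⇒ K = (288/7)/(24/35) = 60.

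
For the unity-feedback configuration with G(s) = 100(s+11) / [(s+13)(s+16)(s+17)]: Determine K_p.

275/884

G(s) has no factors of s in the denominator, so the system is type 0.
K_p = lim_{s→0} G(s) = 100·11 / (13·16·17) = 275/884.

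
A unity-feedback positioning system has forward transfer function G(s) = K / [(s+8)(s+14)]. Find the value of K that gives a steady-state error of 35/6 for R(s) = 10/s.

80

The open loop has no poles at the origin → type 0 system.
K_p = lim_{s→0} G(s) = K / (8·14) = (1/112)·K.
e_ss = 10/(1 + K_p) = 35/6 ⇒ 1 + (1/112)·K = 12/7 ⇒ K = 80.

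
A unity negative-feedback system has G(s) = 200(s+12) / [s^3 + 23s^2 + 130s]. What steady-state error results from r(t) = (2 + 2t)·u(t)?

The denominator has no term below 130s — 1 pole at s=0, type 1. Treating each term separately:
  • 2: tracked with zero error.
  • 2t: e_ss = 2/K_v with K_v=240/13 → 13/120.
Total e_ss = 13/120.

13/120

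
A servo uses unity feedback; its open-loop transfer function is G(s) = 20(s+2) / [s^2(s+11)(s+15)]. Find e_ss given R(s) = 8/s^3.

System type = 2 (two poles at s=0).
K_a = lim_{s→0} s^2·G(s) = 20·2 / (11·15) = 8/33.
r(t) = 4t^2 gives R(s) = 8/s^3.
e_ss = 8/K_a = 8/(8/33) = 33.

33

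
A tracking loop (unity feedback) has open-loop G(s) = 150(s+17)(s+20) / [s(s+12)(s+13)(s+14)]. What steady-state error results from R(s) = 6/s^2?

G(s) has one factor of s in the denominator, so the system is type 1.
K_v = lim_{s→0} s·G(s) = 150·17·20 / (12·13·14) = 2125/91.
e_ss = 6/K_v = 6/(2125/91) = 546/2125.

546/2125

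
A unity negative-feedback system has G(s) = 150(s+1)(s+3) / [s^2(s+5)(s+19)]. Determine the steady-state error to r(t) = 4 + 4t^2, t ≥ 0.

System type = 2 (two poles at s=0). By superposition:
  • 4: tracked with zero error.
  • 4t^2: e_ss = 8/K_a with K_a=90/19 → 76/45.
Total e_ss = 76/45.

76/45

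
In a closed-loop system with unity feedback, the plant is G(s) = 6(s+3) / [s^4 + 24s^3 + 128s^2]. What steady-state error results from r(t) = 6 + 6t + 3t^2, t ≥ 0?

The denominator has no term below 128s^2 — 2 poles at s=0, type 2. Treating each term separately:
  • 6: tracked with zero error.
  • 6t: tracked with zero error.
  • 3t^2: e_ss = 6/K_a with K_a=9/64 → 128/3.
Total e_ss = 128/3.

128/3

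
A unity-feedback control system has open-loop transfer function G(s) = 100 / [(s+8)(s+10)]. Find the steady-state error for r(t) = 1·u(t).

4/9

System type = 0 (no poles at s=0).
K_p = lim_{s→0} G(s) = 100 / (8·10) = 1.25.
e_ss = 1/(1 + K_p) = 1/2.25 = 4/9.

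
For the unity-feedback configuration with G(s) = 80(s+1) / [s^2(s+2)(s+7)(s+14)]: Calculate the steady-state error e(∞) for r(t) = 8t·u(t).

0

G(s) has two factors of s in the denominator, so the system is type 2.
K_v = ∞ for a type-2 system; e_ss to a ramp is zero.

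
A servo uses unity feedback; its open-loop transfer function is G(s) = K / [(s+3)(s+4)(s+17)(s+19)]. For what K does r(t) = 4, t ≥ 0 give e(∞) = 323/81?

12

System type = 0 (no poles at s=0).
K_p = lim_{s→0} G(s) = K / (3·4·17·19) = (1/3876)·K.
e_ss = 4/(1 + K_p) = 323/81 ⇒ 1 + (1/3876)·K = 324/323 ⇒ K = 12.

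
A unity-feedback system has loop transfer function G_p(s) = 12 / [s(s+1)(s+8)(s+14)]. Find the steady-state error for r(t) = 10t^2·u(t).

infinity

G_p(s) has one factor of s in the denominator, so the system is type 1.
For a type-1 system K_a = 0, so e_ss to a parabolic input is unbounded.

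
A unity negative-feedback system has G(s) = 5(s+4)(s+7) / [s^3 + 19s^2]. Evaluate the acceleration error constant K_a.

140/19

Factoring s^2 from the denominator leaves a polynomial with constant term 19, so the system is type 2.
K_a = lim_{s→0} s^2·G(s) = 5·4·7 / 19 = 140/19.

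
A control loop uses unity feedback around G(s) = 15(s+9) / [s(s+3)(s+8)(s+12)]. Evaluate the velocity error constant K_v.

System type = 1 (one pole at s=0).
K_v = lim_{s→0} s·G(s) = 15·9 / (3·8·12) = 15/32.

15/32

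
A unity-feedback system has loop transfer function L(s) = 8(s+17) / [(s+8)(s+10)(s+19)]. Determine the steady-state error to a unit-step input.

No free integrators in L(s): this is a type 0 system.
K_p = lim_{s→0} L(s) = 8·17 / (8·10·19) = 17/190.
e_ss = 1/(1 + K_p) = 1/(207/190) = 190/207.

190/207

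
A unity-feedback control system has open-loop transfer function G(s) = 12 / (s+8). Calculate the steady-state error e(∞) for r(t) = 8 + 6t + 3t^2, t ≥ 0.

G(s) has no factors of s in the denominator, so the system is type 0. Treating each term separately:
  • 8: e_ss = 8/(1+K_p) with K_p=1.5 → 3.2.
  • 6t: a type-0 system cannot track it, e_ss → ∞.
  • 3t^2: a type-0 system cannot track it, e_ss → ∞.
The unbounded component dominates.

infinity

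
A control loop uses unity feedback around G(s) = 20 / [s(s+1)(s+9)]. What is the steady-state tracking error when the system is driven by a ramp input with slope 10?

4.5

The open loop has one pole at the origin → type 1 system.
K_v = lim_{s→0} s·G(s) = 20 / (1·9) = 20/9.
e_ss = 10/K_v = 10/(20/9) = 4.5.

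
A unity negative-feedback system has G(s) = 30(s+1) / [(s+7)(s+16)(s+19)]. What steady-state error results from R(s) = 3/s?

G(s) has no factors of s in the denominator, so the system is type 0.
K_p = lim_{s→0} G(s) = 30·1 / (7·16·19) = 15/1064.
e_ss = 3/(1 + K_p) = 3/(1079/1064) = 3192/1079.

3192/1079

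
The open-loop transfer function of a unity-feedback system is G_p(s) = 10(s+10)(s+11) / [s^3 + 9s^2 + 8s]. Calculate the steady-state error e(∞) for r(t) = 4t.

8/275

The denominator has no term below 8s — 1 pole at s=0, type 1.
K_v = lim_{s→0} s·G_p(s) = 10·10·11 / 8 = 137.5.
e_ss = 4/K_v = 4/137.5 = 8/275.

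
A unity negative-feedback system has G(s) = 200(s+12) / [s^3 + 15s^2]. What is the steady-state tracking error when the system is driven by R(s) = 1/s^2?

The denominator has no term below 15s^2 — 2 poles at s=0, type 2.
A type-2 system has K_v = ∞, so it tracks a ramp input with zero steady-state error.

0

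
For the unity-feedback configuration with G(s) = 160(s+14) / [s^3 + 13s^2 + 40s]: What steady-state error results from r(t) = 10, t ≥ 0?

Lowest-order denominator term is 40s, so the open loop has 1 pole at the origin → type 1 system.
K_p = ∞ for a type-1 system; e_ss to a step is zero.

0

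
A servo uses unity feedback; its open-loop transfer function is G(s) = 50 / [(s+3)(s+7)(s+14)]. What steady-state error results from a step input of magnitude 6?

441/86

No free integrators in G(s): this is a type 0 system.
K_p = lim_{s→0} G(s) = 50 / (3·7·14) = 25/147.
e_ss = 6/(1 + K_p) = 6/(172/147) = 441/86.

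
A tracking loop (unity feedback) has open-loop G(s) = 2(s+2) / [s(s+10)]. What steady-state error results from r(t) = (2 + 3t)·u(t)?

7.5

The open loop has one pole at the origin → type 1 system. Treating each term separately:
  • 2: tracked with zero error.
  • 3t: e_ss = 3/K_v with K_v=0.4 → 7.5.
Total e_ss = 7.5.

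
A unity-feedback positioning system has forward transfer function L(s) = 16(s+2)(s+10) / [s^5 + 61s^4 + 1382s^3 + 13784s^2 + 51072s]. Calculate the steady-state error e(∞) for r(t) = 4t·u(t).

Lowest-order denominator term is 51072s, so the open loop has 1 pole at the origin → type 1 system.
K_v = lim_{s→0} s·L(s) = 16·2·10 / 51072 = 5/798.
e_ss = 4/K_v = 4/(5/798) = 638.4.

638.4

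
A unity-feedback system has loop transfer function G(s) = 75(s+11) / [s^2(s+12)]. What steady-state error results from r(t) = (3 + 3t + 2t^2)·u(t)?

System type = 2 (two poles at s=0). By superposition:
  • 3: tracked with zero error.
  • 3t: tracked with zero error.
  • 2t^2: e_ss = 4/K_a with K_a=68.75 → 16/275.
Total e_ss = 16/275.

16/275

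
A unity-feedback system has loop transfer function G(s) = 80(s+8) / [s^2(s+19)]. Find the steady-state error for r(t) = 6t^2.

57/160

System type = 2 (two poles at s=0).
K_a = lim_{s→0} s^2·G(s) = 80·8 / (19) = 640/19.
r(t) = 6t^2 gives R(s) = 12/s^3.
e_ss = 12/K_a = 12/(640/19) = 57/160.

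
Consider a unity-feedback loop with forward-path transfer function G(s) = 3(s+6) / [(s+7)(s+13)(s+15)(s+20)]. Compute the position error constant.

3/4550

The open loop has no poles at the origin → type 0 system.
K_p = lim_{s→0} G(s) = 3·6 / (7·13·15·20) = 3/4550.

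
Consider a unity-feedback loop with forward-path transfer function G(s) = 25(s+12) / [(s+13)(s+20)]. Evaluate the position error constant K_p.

15/13

No free integrators in G(s): this is a type 0 system.
K_p = lim_{s→0} G(s) = 25·12 / (13·20) = 15/13.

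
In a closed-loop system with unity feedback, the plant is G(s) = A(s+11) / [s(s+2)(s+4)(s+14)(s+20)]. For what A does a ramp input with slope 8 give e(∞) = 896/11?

20

System type = 1 (one pole at s=0).
K_v = lim_{s→0} s·G(s) = A·11 / (2·4·14·20) = (11/2240)·A.
e_ss = 8/K_v = 896/11 ⇒ K_v = 11/112 ⇒ A = (11/112)/(11/2240) = 20.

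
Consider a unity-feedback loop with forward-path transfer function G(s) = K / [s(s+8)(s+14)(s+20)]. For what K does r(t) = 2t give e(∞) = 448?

10

The open loop has one pole at the origin → type 1 system.
K_v = lim_{s→0} s·G(s) = K / (8·14·20) = (1/2240)·K.
e_ss = 2/K_v = 448 ⇒ K_v = 1/224 ⇒ K = (1/224)/(1/2240) = 10.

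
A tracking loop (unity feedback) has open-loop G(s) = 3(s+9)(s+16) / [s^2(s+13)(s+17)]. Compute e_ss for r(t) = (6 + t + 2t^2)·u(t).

G(s) has two factors of s in the denominator, so the system is type 2. Taking each input component in turn:
  • 6: tracked with zero error.
  • t: tracked with zero error.
  • 2t^2: e_ss = 4/K_a with K_a=432/221 → 221/108.
Total e_ss = 221/108.

221/108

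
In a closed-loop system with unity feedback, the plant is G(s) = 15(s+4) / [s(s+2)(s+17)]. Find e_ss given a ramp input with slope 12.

The open loop has one pole at the origin → type 1 system.
K_v = lim_{s→0} s·G(s) = 15·4 / (2·17) = 30/17.
e_ss = 12/K_v = 12/(30/17) = 6.8.

6.8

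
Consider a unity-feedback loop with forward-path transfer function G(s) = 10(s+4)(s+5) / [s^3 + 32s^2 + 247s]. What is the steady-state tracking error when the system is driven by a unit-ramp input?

The denominator has no term below 247s — 1 pole at s=0, type 1.
K_v = lim_{s→0} s·G(s) = 10·4·5 / 247 = 200/247.
e_ss = 1/K_v = 1/(200/247) = 1.235.

1.235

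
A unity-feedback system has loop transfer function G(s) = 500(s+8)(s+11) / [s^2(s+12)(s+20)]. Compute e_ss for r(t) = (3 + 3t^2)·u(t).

G(s) has two factors of s in the denominator, so the system is type 2. Taking each input component in turn:
  • 3: tracked with zero error.
  • 3t^2: e_ss = 6/K_a with K_a=550/3 → 9/275.
Total e_ss = 9/275.

9/275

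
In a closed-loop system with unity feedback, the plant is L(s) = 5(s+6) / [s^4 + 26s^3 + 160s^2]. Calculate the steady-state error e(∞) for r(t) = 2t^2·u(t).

64/3

The denominator has no term below 160s^2 — 2 poles at s=0, type 2.
K_a = lim_{s→0} s^2·L(s) = 5·6 / 160 = 0.1875.
r(t) = 2t^2 gives R(s) = 4/s^3.
e_ss = 4/K_a = 4/0.1875 = 64/3.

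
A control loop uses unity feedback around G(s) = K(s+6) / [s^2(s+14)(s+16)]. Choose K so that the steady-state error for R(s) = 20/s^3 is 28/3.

G(s) has two factors of s in the denominator, so the system is type 2.
K_a = lim_{s→0} s^2·G(s) = K·6 / (14·16) = (3/112)·K.
e_ss = 20/K_a = 28/3 ⇒ K_a = 15/7 ⇒ K = (15/7)/(3/112) = 80.

80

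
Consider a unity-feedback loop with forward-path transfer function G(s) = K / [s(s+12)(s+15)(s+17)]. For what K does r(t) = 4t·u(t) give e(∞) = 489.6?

System type = 1 (one pole at s=0).
K_v = lim_{s→0} s·G(s) = K / (12·15·17) = (1/3060)·K.
e_ss = 4/K_v = 489.6 ⇒ K_v = 5/612 ⇒ K = (5/612)/(1/3060) = 25.

25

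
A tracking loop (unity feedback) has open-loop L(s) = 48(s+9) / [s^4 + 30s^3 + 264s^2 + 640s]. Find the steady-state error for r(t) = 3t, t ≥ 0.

40/9

The denominator has no term below 640s — 1 pole at s=0, type 1.
K_v = lim_{s→0} s·L(s) = 48·9 / 640 = 0.675.
e_ss = 3/K_v = 3/0.675 = 40/9.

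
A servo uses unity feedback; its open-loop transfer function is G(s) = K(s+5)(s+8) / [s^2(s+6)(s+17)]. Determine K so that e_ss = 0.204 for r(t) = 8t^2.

The open loop has two poles at the origin → type 2 system.
K_a = lim_{s→0} s^2·G(s) = K·5·8 / (6·17) = (20/51)·K.
e_ss = 16/K_a = 0.204 ⇒ K_a = 4000/51 ⇒ K = (4000/51)/(20/51) = 200.

200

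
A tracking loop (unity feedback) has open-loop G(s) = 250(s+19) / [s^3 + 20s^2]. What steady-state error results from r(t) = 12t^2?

Lowest-order denominator term is 20s^2, so the open loop has 2 poles at the origin → type 2 system.
K_a = lim_{s→0} s^2·G(s) = 250·19 / 20 = 237.5.
r(t) = 12t^2 gives R(s) = 24/s^3.
e_ss = 24/K_a = 24/237.5 = 48/475.

48/475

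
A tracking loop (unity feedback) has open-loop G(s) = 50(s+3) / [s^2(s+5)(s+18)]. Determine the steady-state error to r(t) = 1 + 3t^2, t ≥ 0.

3.6

Two free integrators in G(s): this is a type 2 system. Taking each input component in turn:
  • 1: tracked with zero error.
  • 3t^2: e_ss = 6/K_a with K_a=5/3 → 3.6.
Total e_ss = 3.6.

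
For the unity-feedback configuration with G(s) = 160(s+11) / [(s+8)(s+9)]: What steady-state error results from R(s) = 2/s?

No free integrators in G(s): this is a type 0 system.
K_p = lim_{s→0} G(s) = 160·11 / (8·9) = 220/9.
e_ss = 2/(1 + K_p) = 2/(229/9) = 18/229.

18/229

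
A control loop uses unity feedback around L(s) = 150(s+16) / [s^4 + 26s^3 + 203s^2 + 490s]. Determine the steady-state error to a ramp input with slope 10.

Lowest-order denominator term is 490s, so the open loop has 1 pole at the origin → type 1 system.
K_v = lim_{s→0} s·L(s) = 150·16 / 490 = 240/49.
e_ss = 10/K_v = 10/(240/49) = 49/24.

49/24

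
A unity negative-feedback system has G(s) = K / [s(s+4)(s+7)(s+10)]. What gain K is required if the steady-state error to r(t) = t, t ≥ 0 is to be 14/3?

One free integrator in G(s): this is a type 1 system.
K_v = lim_{s→0} s·G(s) = K / (4·7·10) = (1/280)·K.
e_ss = 1/K_v = 14/3 ⇒ K_v = 3/14 ⇒ K = (3/14)/(1/280) = 60.

60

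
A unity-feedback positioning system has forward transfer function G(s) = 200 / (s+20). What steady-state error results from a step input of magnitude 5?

5/11

No free integrators in G(s): this is a type 0 system.
K_p = lim_{s→0} G(s) = 200 / (20) = 10.
e_ss = 5/(1 + K_p) = 5/11.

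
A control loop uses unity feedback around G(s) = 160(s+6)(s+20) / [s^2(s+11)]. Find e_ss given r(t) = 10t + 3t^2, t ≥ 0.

The open loop has two poles at the origin → type 2 system. By superposition:
  • 10t: tracked with zero error.
  • 3t^2: e_ss = 6/K_a with K_a=19200/11 → 11/3200.
Total e_ss = 11/3200.

11/3200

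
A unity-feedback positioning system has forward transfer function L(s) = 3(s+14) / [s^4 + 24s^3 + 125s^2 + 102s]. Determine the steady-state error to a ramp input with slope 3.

51/7

The denominator has no term below 102s — 1 pole at s=0, type 1.
K_v = lim_{s→0} s·L(s) = 3·14 / 102 = 7/17.
e_ss = 3/K_v = 3/(7/17) = 51/7.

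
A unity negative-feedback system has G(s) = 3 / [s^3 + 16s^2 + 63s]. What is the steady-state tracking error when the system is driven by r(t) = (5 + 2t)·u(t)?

Factoring s from the denominator leaves a polynomial with constant term 63, so the system is type 1. By superposition:
  • 5: tracked with zero error.
  • 2t: e_ss = 2/K_v with K_v=1/21 → 42.
Total e_ss = 42.

42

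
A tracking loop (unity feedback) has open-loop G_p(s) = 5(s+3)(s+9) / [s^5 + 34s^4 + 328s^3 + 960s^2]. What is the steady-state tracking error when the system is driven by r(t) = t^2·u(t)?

The denominator has no term below 960s^2 — 2 poles at s=0, type 2.
K_a = lim_{s→0} s^2·G_p(s) = 5·3·9 / 960 = 9/64.
r(t) = t^2 gives R(s) = 2/s^3.
e_ss = 2/K_a = 2/(9/64) = 128/9.

128/9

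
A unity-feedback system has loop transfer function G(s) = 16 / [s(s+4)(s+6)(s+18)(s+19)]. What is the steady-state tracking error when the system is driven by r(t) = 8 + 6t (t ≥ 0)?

3078

The open loop has one pole at the origin → type 1 system. By superposition:
  • 8: tracked with zero error.
  • 6t: e_ss = 6/K_v with K_v=1/513 → 3078.
Total e_ss = 3078.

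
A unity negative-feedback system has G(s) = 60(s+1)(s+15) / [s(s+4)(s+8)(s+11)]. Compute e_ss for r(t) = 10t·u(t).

The open loop has one pole at the origin → type 1 system.
K_v = lim_{s→0} s·G(s) = 60·1·15 / (4·8·11) = 225/88.
e_ss = 10/K_v = 10/(225/88) = 176/45.

176/45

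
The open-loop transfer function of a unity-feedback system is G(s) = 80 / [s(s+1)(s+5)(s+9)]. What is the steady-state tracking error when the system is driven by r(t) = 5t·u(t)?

G(s) has one factor of s in the denominator, so the system is type 1.
K_v = lim_{s→0} s·G(s) = 80 / (1·5·9) = 16/9.
e_ss = 5/K_v = 5/(16/9) = 2.8125.

2.8125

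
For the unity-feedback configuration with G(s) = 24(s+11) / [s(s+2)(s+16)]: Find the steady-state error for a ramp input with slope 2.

8/33

One free integrator in G(s): this is a type 1 system.
K_v = lim_{s→0} s·G(s) = 24·11 / (2·16) = 8.25.
e_ss = 2/K_v = 2/8.25 = 8/33.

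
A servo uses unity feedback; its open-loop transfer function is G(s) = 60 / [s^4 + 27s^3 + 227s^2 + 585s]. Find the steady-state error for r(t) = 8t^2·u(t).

infinity

Lowest-order denominator term is 585s, so the open loop has 1 pole at the origin → type 1 system.
K_a = lim_{s→0} s^2·G(s) = 0; the steady-state error to this parabolic input grows without bound.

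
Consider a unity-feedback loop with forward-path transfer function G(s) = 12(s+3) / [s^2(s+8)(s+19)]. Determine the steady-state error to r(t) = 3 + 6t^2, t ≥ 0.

152/3

Two free integrators in G(s): this is a type 2 system. By superposition:
  • 3: tracked with zero error.
  • 6t^2: e_ss = 12/K_a with K_a=9/38 → 152/3.
Total e_ss = 152/3.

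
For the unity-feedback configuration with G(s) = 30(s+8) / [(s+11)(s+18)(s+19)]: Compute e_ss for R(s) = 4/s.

No free integrators in G(s): this is a type 0 system.
K_p = lim_{s→0} G(s) = 30·8 / (11·18·19) = 40/627.
e_ss = 4/(1 + K_p) = 4/(667/627) = 2508/667.

2508/667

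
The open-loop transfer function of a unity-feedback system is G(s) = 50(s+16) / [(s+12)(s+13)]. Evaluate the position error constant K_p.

200/39

The open loop has no poles at the origin → type 0 system.
K_p = lim_{s→0} G(s) = 50·16 / (12·13) = 200/39.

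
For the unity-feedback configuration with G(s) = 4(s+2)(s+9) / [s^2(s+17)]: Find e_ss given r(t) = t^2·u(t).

17/36

G(s) has two factors of s in the denominator, so the system is type 2.
K_a = lim_{s→0} s^2·G(s) = 4·2·9 / (17) = 72/17.
r(t) = t^2 gives R(s) = 2/s^3.
e_ss = 2/K_a = 2/(72/17) = 17/36.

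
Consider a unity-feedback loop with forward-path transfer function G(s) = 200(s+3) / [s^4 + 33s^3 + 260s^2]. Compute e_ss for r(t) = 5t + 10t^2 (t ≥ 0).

The denominator has no term below 260s^2 — 2 poles at s=0, type 2. Taking each input component in turn:
  • 5t: tracked with zero error.
  • 10t^2: e_ss = 20/K_a with K_a=30/13 → 26/3.
Total e_ss = 26/3.

26/3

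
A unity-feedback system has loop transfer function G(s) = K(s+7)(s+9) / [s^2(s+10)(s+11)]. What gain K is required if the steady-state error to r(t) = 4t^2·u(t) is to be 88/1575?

Two free integrators in G(s): this is a type 2 system.
K_a = lim_{s→0} s^2·G(s) = K·7·9 / (10·11) = (63/110)·K.
e_ss = 8/K_a = 88/1575 ⇒ K_a = 1575/11 ⇒ K = (1575/11)/(63/110) = 250.

250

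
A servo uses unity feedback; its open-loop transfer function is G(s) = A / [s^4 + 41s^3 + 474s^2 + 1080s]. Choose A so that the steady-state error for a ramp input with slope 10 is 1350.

Lowest-order denominator term is 1080s, so the open loop has 1 pole at the origin → type 1 system.
K_v = lim_{s→0} s·G(s) = A / 1080 = (1/1080)·A.
e_ss = 10/K_v = 1350 ⇒ K_v = 1/135 ⇒ A = (1/135)/(1/1080) = 8.

8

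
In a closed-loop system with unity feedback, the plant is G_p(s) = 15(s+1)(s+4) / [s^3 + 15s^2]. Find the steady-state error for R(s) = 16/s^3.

4

Lowest-order denominator term is 15s^2, so the open loop has 2 poles at the origin → type 2 system.
K_a = lim_{s→0} s^2·G_p(s) = 15·1·4 / 15 = 4.
r(t) = 8t^2 gives R(s) = 16/s^3.
e_ss = 16/K_a = 16/4 = 4.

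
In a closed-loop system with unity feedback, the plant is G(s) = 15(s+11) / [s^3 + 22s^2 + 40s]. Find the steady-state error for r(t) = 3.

0

Lowest-order denominator term is 40s, so the open loop has 1 pole at the origin → type 1 system.
A type-1 system has K_p = ∞, so it tracks a step input with zero steady-state error.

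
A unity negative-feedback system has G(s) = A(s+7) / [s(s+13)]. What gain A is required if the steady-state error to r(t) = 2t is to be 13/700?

G(s) has one factor of s in the denominator, so the system is type 1.
K_v = lim_{s→0} s·G(s) = A·7 / (13) = (7/13)·A.
e_ss = 2/K_v = 13/700 ⇒ K_v = 1400/13 ⇒ A = (1400/13)/(7/13) = 200.

200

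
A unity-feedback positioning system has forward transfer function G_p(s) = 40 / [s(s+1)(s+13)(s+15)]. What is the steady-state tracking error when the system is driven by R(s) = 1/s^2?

System type = 1 (one pole at s=0).
K_v = lim_{s→0} s·G_p(s) = 40 / (1·13·15) = 8/39.
e_ss = 1/K_v = 1/(8/39) = 4.875.

4.875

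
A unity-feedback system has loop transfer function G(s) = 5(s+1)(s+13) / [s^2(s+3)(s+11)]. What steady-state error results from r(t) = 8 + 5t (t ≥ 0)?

0

The open loop has two poles at the origin → type 2 system. Taking each input component in turn:
  • 8: tracked with zero error.
  • 5t: tracked with zero error.
Total e_ss = 0.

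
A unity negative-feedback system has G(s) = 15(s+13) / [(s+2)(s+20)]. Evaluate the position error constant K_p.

The open loop has no poles at the origin → type 0 system.
K_p = lim_{s→0} G(s) = 15·13 / (2·20) = 4.875.

4.875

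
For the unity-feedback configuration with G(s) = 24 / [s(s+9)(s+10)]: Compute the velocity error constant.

4/15

System type = 1 (one pole at s=0).
K_v = lim_{s→0} s·G(s) = 24 / (9·10) = 4/15.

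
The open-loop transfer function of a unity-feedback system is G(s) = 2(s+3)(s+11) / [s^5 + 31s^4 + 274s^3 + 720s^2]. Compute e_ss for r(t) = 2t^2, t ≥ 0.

480/11

Factoring s^2 from the denominator leaves a polynomial with constant term 720, so the system is type 2.
K_a = lim_{s→0} s^2·G(s) = 2·3·11 / 720 = 11/120.
r(t) = 2t^2 gives R(s) = 4/s^3.
e_ss = 4/K_a = 4/(11/120) = 480/11.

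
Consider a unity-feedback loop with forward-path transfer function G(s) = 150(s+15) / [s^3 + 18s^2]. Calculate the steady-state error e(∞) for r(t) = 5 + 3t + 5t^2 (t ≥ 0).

Lowest-order denominator term is 18s^2, so the open loop has 2 poles at the origin → type 2 system. Treating each term separately:
  • 5: tracked with zero error.
  • 3t: tracked with zero error.
  • 5t^2: e_ss = 10/K_a with K_a=125 → 0.08.
Total e_ss = 0.08.

0.08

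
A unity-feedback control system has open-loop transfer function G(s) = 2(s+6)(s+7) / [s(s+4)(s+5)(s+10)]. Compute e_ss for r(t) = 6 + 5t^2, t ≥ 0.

infinity

System type = 1 (one pole at s=0). By superposition:
  • 6: tracked with zero error.
  • 5t^2: a type-1 system cannot track it, e_ss → ∞.
The unbounded component dominates.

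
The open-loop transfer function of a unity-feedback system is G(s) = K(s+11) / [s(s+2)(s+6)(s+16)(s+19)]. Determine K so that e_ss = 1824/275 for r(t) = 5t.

One free integrator in G(s): this is a type 1 system.
K_v = lim_{s→0} s·G(s) = K·11 / (2·6·16·19) = (11/3648)·K.
e_ss = 5/K_v = 1824/275 ⇒ K_v = 1375/1824 ⇒ K = (1375/1824)/(11/3648) = 250.

250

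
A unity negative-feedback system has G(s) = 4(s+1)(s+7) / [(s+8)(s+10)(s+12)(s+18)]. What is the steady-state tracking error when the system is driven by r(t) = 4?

The open loop has no poles at the origin → type 0 system.
K_p = lim_{s→0} G(s) = 4·1·7 / (8·10·12·18) = 7/4320.
e_ss = 4/(1 + K_p) = 4/(4327/4320) = 17280/4327.

17280/4327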